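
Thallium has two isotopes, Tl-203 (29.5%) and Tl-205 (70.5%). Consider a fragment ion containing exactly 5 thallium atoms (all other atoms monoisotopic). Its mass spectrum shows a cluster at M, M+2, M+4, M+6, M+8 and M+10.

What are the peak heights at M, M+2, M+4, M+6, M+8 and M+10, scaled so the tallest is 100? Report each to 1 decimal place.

0.6 : 7.3 : 35.0 : 83.7 : 100.0 : 47.8

Each Tl atom is independently Tl-203 (p = 0.295) or Tl-205 (q = 0.705); the cluster is the binomial expansion (p + q)^5.
P(M) = 0.295^5 = 0.002234
P(M+2) = 5 × 0.295^4 × 0.705^1 = 0.026696
P(M+4) = 10 × 0.295^3 × 0.705^2 = 0.127598
P(M+6) = 10 × 0.295^2 × 0.705^3 = 0.304938
P(M+8) = 5 × 0.295^1 × 0.705^4 = 0.364375
P(M+10) = 0.705^5 = 0.174159
The M+8 peak is largest (0.364375); scaling to 100 gives 0.6 : 7.3 : 35.0 : 83.7 : 100.0 : 47.8.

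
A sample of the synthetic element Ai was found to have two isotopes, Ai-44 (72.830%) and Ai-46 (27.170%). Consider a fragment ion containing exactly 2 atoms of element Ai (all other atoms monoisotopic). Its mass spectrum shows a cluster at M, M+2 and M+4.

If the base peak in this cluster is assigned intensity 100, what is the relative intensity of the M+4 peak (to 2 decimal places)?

13.92

(0.72830 + 0.27170)^2 gives M 0.5304, M+2 0.3958, M+4 0.0738; the largest is M.
P(M) = C(2,0) × 0.72830^2 × 0.27170^0 = 1 × 0.53042089 × 1.0000 = 0.530421 (base)
P(M+4) = C(2,2) × 0.72830^0 × 0.27170^2 = 1 × 1.0000 × 0.07382089 = 0.073821
Relative intensity = 0.073821 / 0.530421 × 100 = 13.92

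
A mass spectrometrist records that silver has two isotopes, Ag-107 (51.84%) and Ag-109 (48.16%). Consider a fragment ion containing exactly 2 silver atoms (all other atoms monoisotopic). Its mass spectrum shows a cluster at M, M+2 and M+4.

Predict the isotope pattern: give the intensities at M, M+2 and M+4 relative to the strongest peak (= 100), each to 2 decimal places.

53.82 : 100.00 : 46.45

The 2 Ag atoms are independent, so intensities follow the terms of (0.5184 + 0.4816)^2.
P(M) = 0.5184^2 = 0.268739
P(M+2) = 2 × 0.5184^1 × 0.4816^1 = 0.499323
P(M+4) = 0.4816^2 = 0.231939
The M+2 peak is largest (0.499323); scaling to 100 gives 53.82 : 100.00 : 46.45.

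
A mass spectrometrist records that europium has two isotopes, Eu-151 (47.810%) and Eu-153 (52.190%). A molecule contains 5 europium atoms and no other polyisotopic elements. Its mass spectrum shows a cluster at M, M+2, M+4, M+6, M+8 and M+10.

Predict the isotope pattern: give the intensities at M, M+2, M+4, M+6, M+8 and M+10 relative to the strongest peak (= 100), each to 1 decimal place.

Each Eu atom is independently Eu-151 (p = 0.47810) or Eu-153 (q = 0.52190); the cluster is the binomial expansion (p + q)^5.
P(M) = 0.47810^5 = 0.024980
P(M+2) = 5 × 0.47810^4 × 0.52190^1 = 0.136343
P(M+4) = 10 × 0.47810^3 × 0.52190^2 = 0.297667
P(M+6) = 10 × 0.47810^2 × 0.52190^3 = 0.324937
P(M+8) = 5 × 0.47810^1 × 0.52190^4 = 0.177353
P(M+10) = 0.52190^5 = 0.038720
The M+6 peak is largest (0.324937); scaling to 100 gives 7.7 : 42.0 : 91.6 : 100.0 : 54.6 : 11.9.

7.7 : 42.0 : 91.6 : 100.0 : 54.6 : 11.9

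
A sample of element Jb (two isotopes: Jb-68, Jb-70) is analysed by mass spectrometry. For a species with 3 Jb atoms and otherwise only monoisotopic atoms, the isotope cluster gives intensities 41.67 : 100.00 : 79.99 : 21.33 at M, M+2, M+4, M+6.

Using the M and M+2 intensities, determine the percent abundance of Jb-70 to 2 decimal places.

44.44%

Let p = fractional abundance of Jb-68. I(M+2)/I(M) = [C(3,1)·p^2·(1−p)] / p^3 = 3·(1−p)/p = 100.00/41.67 = 2.3998
(1−p)/p = 2.3998/3 = 0.7999  ⇒  p = 1/(1 + 0.7999) = 0.5556
Jb-68: 55.56%, Jb-70: 44.44%.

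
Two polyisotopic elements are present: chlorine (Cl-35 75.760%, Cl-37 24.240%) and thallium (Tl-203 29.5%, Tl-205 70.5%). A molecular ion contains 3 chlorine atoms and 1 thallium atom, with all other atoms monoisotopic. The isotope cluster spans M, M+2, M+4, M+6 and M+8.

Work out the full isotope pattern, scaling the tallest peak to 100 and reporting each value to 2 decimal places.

Chlorine pattern (n=3): 0.4348304 : 0.41738208 : 0.13354464 : 0.01424288
Thallium pattern (n=1): 0.2950 : 0.7050
Convolve the two distributions (both contribute in 2-u steps):
  M: 0.4348304×0.2950 = 0.128275
  M+2: 0.4348304×0.7050 + 0.41738208×0.2950 = 0.429683
  M+4: 0.41738208×0.7050 + 0.13354464×0.2950 = 0.333650
  M+6: 0.13354464×0.7050 + 0.01424288×0.2950 = 0.098351
  M+8: 0.01424288×0.7050 = 0.010041
Scale to base peak (0.429683) = 100: 29.85 : 100.00 : 77.65 : 22.89 : 2.34

29.85 : 100.00 : 77.65 : 22.89 : 2.34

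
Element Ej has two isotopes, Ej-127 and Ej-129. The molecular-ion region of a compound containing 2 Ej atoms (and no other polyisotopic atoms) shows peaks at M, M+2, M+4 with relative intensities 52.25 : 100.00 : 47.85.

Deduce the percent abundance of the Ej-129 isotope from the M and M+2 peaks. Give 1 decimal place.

Let p = fractional abundance of Ej-127. I(M+2)/I(M) = [C(2,1)·p^1·(1−p)] / p^2 = 2·(1−p)/p = 100.00/52.25 = 1.9139
(1−p)/p = 1.9139/2 = 0.9569  ⇒  p = 1/(1 + 0.9569) = 0.5110
Ej-127: 51.1%, Ej-129: 48.9%.

48.9%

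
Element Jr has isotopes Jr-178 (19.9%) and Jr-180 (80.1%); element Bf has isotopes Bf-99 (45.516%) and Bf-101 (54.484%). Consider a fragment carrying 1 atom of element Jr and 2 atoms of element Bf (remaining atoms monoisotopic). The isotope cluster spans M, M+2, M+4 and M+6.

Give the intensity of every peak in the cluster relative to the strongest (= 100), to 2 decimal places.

Element Jr pattern (n=1): 0.1990 : 0.8010
Element Bf pattern (n=2): 0.20717063 : 0.49597875 : 0.29685063
Convolve the two distributions (both contribute in 2-u steps):
  M: 0.1990×0.20717063 = 0.041227
  M+2: 0.1990×0.49597875 + 0.8010×0.20717063 = 0.264643
  M+4: 0.1990×0.29685063 + 0.8010×0.49597875 = 0.456352
  M+6: 0.8010×0.29685063 = 0.237777
Scale to base peak (0.456352) = 100: 9.03 : 57.99 : 100.00 : 52.10

9.03 : 57.99 : 100.00 : 52.10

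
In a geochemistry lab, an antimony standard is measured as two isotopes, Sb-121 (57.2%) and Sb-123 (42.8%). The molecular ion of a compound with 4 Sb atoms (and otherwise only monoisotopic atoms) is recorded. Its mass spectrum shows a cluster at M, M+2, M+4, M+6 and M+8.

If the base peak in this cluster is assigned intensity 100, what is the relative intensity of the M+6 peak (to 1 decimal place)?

49.9

Binomial terms of (0.572 + 0.428)^4: M 0.1070, M+2 0.3204, M+4 0.3596, M+6 0.1794, M+8 0.0336 → M+4 is the base peak.
P(M+4) = C(4,2) × 0.572^2 × 0.428^2 = 6 × 0.327184 × 0.183184 = 0.359609 (base)
P(M+6) = C(4,3) × 0.572^1 × 0.428^3 = 4 × 0.5720 × 0.07840275 = 0.179385
Relative intensity = 0.179385 / 0.359609 × 100 = 49.9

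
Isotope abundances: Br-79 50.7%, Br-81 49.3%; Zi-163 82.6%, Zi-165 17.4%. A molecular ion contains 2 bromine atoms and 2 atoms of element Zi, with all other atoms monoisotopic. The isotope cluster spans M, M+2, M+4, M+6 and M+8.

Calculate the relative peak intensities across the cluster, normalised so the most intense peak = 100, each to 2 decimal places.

Bromine pattern (n=2): 0.257049 : 0.499902 : 0.243049
Element Zi pattern (n=2): 0.682276 : 0.287448 : 0.030276
Convolve the two distributions (both contribute in 2-u steps):
  M: 0.257049×0.682276 = 0.175378
  M+2: 0.257049×0.287448 + 0.499902×0.682276 = 0.414959
  M+4: 0.257049×0.030276 + 0.499902×0.287448 + 0.243049×0.682276 = 0.317305
  M+6: 0.499902×0.030276 + 0.243049×0.287448 = 0.084999
  M+8: 0.243049×0.030276 = 0.007359
Scale to base peak (0.414959) = 100: 42.26 : 100.00 : 76.47 : 20.48 : 1.77

42.26 : 100.00 : 76.47 : 20.48 : 1.77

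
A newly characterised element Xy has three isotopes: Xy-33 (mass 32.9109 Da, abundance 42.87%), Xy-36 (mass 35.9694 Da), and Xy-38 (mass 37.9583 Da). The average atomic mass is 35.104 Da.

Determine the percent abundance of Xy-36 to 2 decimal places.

34.72%

The remaining 57.13% is split between Xy-36 (fraction x) and Xy-38 (fraction 0.5713 − x).
Substituting: 35.9694x + 37.9583(0.5713 − x) = 20.99509717
(35.9694 − 37.9583)x = -0.69047962  ⇒  x = 0.34717, y = 0.22413
Xy-36: 34.72%, Xy-38: 22.41%.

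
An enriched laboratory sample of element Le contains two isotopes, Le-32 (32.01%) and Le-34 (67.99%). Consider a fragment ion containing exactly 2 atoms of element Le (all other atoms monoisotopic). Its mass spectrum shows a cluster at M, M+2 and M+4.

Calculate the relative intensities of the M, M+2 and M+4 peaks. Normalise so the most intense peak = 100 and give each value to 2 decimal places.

Expanding (0.3201 + 0.6799)^2:
P(M) = 0.3201^2 = 0.102464
P(M+2) = 2 × 0.3201^1 × 0.6799^1 = 0.435272
P(M+4) = 0.6799^2 = 0.462264
The M+4 peak is largest (0.462264); scaling to 100 gives 22.17 : 94.16 : 100.00.

22.17 : 94.16 : 100.00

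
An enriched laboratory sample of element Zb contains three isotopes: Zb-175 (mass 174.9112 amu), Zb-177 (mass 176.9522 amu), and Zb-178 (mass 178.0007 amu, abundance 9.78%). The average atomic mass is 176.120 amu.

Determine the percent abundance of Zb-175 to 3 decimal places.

45.798%

The remaining 90.22% is split between Zb-175 (fraction x) and Zb-177 (fraction 0.9022 − x).
Substituting: 174.9112x + 176.9522(0.9022 − x) = 158.71153154
(174.9112 − 176.9522)x = -0.9347433  ⇒  x = 0.45798, y = 0.44422
Zb-175: 45.798%, Zb-177: 44.422%.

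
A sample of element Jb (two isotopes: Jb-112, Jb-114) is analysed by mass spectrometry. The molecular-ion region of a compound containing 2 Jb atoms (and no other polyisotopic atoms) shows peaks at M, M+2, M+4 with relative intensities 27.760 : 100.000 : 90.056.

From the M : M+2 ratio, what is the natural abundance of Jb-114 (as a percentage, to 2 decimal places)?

64.30%

Write p for the Jb-112 fraction. I(M+2)/I(M) = [C(2,1)·p^1·(1−p)] / p^2 = 2·(1−p)/p = 100.000/27.760 = 3.6023
(1−p)/p = 3.6023/2 = 1.8012  ⇒  p = 1/(1 + 1.8012) = 0.3570
Jb-112: 35.70%, Jb-114: 64.30%.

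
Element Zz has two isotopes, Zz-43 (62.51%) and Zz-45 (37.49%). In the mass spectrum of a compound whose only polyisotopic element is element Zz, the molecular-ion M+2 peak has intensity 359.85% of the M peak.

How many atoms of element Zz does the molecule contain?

The M+2/M ratio from n Zz atoms is n · q/p = n · 0.3749/0.6251.
n = 3.5985 × 0.6251/0.3749 = 6.00 ≈ 6

6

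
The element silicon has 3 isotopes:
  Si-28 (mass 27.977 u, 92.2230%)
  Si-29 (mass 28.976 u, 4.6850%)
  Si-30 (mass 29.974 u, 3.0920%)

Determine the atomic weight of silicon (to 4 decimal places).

Weight each isotope mass by its fractional abundance: 0.922230 × 27.977 + 0.046850 × 28.976 + 0.030920 × 29.974
= 25.80123 + 1.35753 + 0.92680 = 28.08556 u

28.0856 u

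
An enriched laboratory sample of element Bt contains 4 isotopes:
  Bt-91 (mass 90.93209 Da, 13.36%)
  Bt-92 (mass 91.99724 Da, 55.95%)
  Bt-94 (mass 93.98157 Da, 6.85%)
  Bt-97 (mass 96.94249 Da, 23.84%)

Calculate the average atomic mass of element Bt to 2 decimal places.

93.17 Da

Ar = Σ fᵢ·mᵢ = 0.1336 × 90.93209 + 0.5595 × 91.99724 + 0.0685 × 93.98157 + 0.2384 × 96.94249
= 12.148527 + 51.472456 + 6.437738 + 23.111090 = 93.169811 Da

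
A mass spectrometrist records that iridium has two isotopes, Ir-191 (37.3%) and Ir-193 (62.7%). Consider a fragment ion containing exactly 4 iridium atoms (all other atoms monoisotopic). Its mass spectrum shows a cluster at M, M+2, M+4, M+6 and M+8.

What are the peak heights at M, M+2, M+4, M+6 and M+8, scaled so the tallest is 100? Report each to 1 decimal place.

5.3 : 35.4 : 89.2 : 100.0 : 42.0

Each Ir atom is independently Ir-191 (p = 0.373) or Ir-193 (q = 0.627); the cluster is the binomial expansion (p + q)^4.
P(M) = 0.373^4 = 0.019357
P(M+2) = 4 × 0.373^3 × 0.627^1 = 0.130153
P(M+4) = 6 × 0.373^2 × 0.627^2 = 0.328174
P(M+6) = 4 × 0.373^1 × 0.627^3 = 0.367766
P(M+8) = 0.627^4 = 0.154550
The M+6 peak is largest (0.367766); scaling to 100 gives 5.3 : 35.4 : 89.2 : 100.0 : 42.0.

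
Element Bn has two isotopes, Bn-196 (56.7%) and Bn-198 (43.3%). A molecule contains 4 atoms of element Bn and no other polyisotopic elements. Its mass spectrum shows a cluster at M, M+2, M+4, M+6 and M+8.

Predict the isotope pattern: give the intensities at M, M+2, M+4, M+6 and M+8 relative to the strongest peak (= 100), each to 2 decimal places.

28.58 : 87.30 : 100.00 : 50.91 : 9.72

Expanding (0.567 + 0.433)^4:
P(M) = 0.567^4 = 0.103355
P(M+2) = 4 × 0.567^3 × 0.433^1 = 0.315716
P(M+4) = 6 × 0.567^2 × 0.433^2 = 0.361654
P(M+6) = 4 × 0.567^1 × 0.433^3 = 0.184122
P(M+8) = 0.433^4 = 0.035152
The M+4 peak is largest (0.361654); scaling to 100 gives 28.58 : 87.30 : 100.00 : 50.91 : 9.72.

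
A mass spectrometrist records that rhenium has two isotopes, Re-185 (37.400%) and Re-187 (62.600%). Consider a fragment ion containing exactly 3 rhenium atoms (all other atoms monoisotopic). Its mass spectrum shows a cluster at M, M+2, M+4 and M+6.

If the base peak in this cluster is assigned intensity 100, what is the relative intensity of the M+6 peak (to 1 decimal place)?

55.8

Term probabilities: M 0.0523, M+2 0.2627, M+4 0.4397, M+6 0.2453. Base peak = M+4.
P(M+4) = C(3,2) × 0.37400^1 × 0.62600^2 = 3 × 0.3740 × 0.391876 = 0.439685 (base)
P(M+6) = C(3,3) × 0.37400^0 × 0.62600^3 = 1 × 1.0000 × 0.24531438 = 0.245314
Relative intensity = 0.245314 / 0.439685 × 100 = 55.8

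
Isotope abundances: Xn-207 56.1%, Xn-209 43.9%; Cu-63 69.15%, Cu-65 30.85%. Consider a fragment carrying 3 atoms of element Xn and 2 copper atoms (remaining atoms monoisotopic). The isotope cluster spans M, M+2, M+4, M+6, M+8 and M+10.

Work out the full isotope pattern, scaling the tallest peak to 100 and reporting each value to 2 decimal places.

24.21 : 78.43 : 100.00 : 62.59 : 19.20 : 2.31

Element Xn pattern (n=3): 0.17655848 : 0.41448756 : 0.32434944 : 0.08460452
Copper pattern (n=2): 0.47817225 : 0.4266555 : 0.09517225
Convolve the two distributions (both contribute in 2-u steps):
  M: 0.17655848×0.47817225 = 0.084425
  M+2: 0.17655848×0.4266555 + 0.41448756×0.47817225 = 0.273526
  M+4: 0.17655848×0.09517225 + 0.41448756×0.4266555 + 0.32434944×0.47817225 = 0.348742
  M+6: 0.41448756×0.09517225 + 0.32434944×0.4266555 + 0.08460452×0.47817225 = 0.218289
  M+8: 0.32434944×0.09517225 + 0.08460452×0.4266555 = 0.066966
  M+10: 0.08460452×0.09517225 = 0.008052
Scale to base peak (0.348742) = 100: 24.21 : 78.43 : 100.00 : 62.59 : 19.20 : 2.31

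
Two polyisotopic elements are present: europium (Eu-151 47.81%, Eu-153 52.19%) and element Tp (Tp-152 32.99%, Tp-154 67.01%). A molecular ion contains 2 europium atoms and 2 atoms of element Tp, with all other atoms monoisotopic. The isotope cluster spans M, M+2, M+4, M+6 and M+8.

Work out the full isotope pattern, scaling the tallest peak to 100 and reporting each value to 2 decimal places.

7.05 : 44.02 : 100.00 : 97.62 : 34.66

Europium pattern (n=2): 0.22857961 : 0.49904078 : 0.27237961
Element Tp pattern (n=2): 0.10883401 : 0.44213198 : 0.44903401
Convolve the two distributions (both contribute in 2-u steps):
  M: 0.22857961×0.10883401 = 0.024877
  M+2: 0.22857961×0.44213198 + 0.49904078×0.10883401 = 0.155375
  M+4: 0.22857961×0.44903401 + 0.49904078×0.44213198 + 0.27237961×0.10883401 = 0.352926
  M+6: 0.49904078×0.44903401 + 0.27237961×0.44213198 = 0.344514
  M+8: 0.27237961×0.44903401 = 0.122308
Scale to base peak (0.352926) = 100: 7.05 : 44.02 : 100.00 : 97.62 : 34.66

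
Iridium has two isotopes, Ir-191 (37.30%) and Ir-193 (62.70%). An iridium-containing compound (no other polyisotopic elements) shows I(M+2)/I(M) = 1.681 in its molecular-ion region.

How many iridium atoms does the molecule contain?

1

The M+2/M ratio from n Ir atoms is n · q/p = n · 0.6270/0.3730.
n = 1.681 × 0.3730/0.6270 = 1.00 ≈ 1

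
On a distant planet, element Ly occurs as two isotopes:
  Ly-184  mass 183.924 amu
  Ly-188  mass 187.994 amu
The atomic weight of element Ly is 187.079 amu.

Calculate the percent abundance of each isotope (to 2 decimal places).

Ly-184: 22.48%, Ly-188: 77.52%

Writing the weighted mean with unknown fraction x of Ly-184:
183.924·x + 187.994·(1 − x) = 187.079
(183.924 − 187.994)·x = 187.079 − 187.994
x = -0.915 / -4.070 = 0.22482 → 22.48% Ly-184, 77.52% Ly-188.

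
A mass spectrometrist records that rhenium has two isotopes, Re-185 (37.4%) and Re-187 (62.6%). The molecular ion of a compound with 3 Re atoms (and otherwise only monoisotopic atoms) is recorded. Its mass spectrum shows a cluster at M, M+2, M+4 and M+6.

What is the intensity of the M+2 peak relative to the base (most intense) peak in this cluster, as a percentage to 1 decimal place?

59.7%

Binomial terms of (0.374 + 0.626)^3: M 0.0523, M+2 0.2627, M+4 0.4397, M+6 0.2453 → M+4 is the base peak.
P(M+4) = C(3,2) × 0.374^1 × 0.626^2 = 3 × 0.3740 × 0.391876 = 0.439685 (base)
P(M+2) = C(3,1) × 0.374^2 × 0.626^1 = 3 × 0.139876 × 0.6260 = 0.262687
Relative intensity = 0.262687 / 0.439685 × 100 = 59.7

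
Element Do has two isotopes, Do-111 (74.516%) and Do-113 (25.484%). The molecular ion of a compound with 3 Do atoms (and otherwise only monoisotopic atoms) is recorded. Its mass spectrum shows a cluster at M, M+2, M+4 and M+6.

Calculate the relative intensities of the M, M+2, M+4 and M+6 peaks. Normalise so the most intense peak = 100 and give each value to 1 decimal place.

97.5 : 100.0 : 34.2 : 3.9

Expanding (0.74516 + 0.25484)^3:
P(M) = 0.74516^3 = 0.413760
P(M+2) = 3 × 0.74516^2 × 0.25484^1 = 0.424510
P(M+4) = 3 × 0.74516^1 × 0.25484^2 = 0.145180
P(M+6) = 0.25484^3 = 0.016550
The M+2 peak is largest (0.424510); scaling to 100 gives 97.5 : 100.0 : 34.2 : 3.9.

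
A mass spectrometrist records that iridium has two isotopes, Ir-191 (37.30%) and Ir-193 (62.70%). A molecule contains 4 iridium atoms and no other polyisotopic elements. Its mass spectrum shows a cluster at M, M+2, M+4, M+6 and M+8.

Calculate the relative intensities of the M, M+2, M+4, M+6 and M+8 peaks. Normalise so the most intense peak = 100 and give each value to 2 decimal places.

5.26 : 35.39 : 89.23 : 100.00 : 42.02

The 4 Ir atoms are independent, so intensities follow the terms of (0.3730 + 0.6270)^4.
P(M) = 0.3730^4 = 0.019357
P(M+2) = 4 × 0.3730^3 × 0.6270^1 = 0.130153
P(M+4) = 6 × 0.3730^2 × 0.6270^2 = 0.328174
P(M+6) = 4 × 0.3730^1 × 0.6270^3 = 0.367766
P(M+8) = 0.6270^4 = 0.154550
The M+6 peak is largest (0.367766); scaling to 100 gives 5.26 : 35.39 : 89.23 : 100.00 : 42.02.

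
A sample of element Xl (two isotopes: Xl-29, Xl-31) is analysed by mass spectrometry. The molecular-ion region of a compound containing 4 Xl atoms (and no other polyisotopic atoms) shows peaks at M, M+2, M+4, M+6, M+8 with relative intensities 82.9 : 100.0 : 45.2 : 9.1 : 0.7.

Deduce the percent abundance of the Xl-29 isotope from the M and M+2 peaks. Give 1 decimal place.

If p is the fraction of Xl that is Xl-29, then I(M+2)/I(M) = [C(4,1)·p^3·(1−p)] / p^4 = 4·(1−p)/p = 100.0/82.9 = 1.2063
(1−p)/p = 1.2063/4 = 0.3016  ⇒  p = 1/(1 + 0.3016) = 0.7683
Xl-29: 76.8%, Xl-31: 23.2%.

76.8%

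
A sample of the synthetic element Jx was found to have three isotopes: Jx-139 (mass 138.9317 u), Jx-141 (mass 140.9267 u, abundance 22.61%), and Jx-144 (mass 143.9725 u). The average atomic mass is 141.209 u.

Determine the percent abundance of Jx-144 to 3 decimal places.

36.229%

Let x and y be the fractions of Jx-139 and Jx-144. Then x + y = 1 − 0.2261 = 0.7739 and 138.9317x + 143.9725y = 141.209 − 0.2261×140.9267 = 109.34547313.
Substituting: 138.9317x + 143.9725(0.7739 − x) = 109.34547313
(138.9317 − 143.9725)x = -2.07484462  ⇒  x = 0.41161, y = 0.36229
Jx-139: 41.161%, Jx-144: 36.229%.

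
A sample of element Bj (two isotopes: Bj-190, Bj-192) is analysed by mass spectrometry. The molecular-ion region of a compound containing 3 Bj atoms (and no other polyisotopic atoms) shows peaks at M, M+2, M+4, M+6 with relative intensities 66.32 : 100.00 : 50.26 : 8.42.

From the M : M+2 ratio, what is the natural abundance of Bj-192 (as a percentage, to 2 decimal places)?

If p is the fraction of Bj that is Bj-190, then I(M+2)/I(M) = [C(3,1)·p^2·(1−p)] / p^3 = 3·(1−p)/p = 100.00/66.32 = 1.5078
(1−p)/p = 1.5078/3 = 0.5026  ⇒  p = 1/(1 + 0.5026) = 0.6655
Bj-190: 66.55%, Bj-192: 33.45%.

33.45%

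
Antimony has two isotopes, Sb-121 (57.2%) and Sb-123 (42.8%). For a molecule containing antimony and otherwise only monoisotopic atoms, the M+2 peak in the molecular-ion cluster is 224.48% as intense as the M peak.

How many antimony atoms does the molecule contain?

3

The M+2/M ratio from n Sb atoms is n · q/p = n · 0.428/0.572.
n = 2.2448 × 0.572/0.428 = 3.00 ≈ 3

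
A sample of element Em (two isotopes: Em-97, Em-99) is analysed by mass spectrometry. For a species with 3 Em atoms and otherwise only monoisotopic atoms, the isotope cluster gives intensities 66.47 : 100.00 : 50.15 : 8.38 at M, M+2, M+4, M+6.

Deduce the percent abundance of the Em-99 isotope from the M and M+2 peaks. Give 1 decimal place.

33.4%

Write p for the Em-97 fraction. I(M+2)/I(M) = [C(3,1)·p^2·(1−p)] / p^3 = 3·(1−p)/p = 100.00/66.47 = 1.5044
(1−p)/p = 1.5044/3 = 0.5015  ⇒  p = 1/(1 + 0.5015) = 0.6660
Em-97: 66.6%, Em-99: 33.4%.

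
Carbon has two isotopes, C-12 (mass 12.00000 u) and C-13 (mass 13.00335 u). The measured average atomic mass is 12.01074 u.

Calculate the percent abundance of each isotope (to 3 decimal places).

C-12: 98.930%, C-13: 1.070%

Writing the weighted mean with unknown fraction x of C-12:
12.00000·x + 13.00335·(1 − x) = 12.01074
(12.00000 − 13.00335)·x = 12.01074 − 13.00335
x = -0.99261 / -1.00335 = 0.98930 → 98.930% C-12, 1.070% C-13.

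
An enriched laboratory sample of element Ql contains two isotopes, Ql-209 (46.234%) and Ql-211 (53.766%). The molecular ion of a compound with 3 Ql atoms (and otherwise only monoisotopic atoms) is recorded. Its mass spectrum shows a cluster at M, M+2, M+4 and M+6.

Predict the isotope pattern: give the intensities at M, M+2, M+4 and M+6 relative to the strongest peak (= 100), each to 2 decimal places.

24.65 : 85.99 : 100.00 : 38.76

Expanding (0.46234 + 0.53766)^3:
P(M) = 0.46234^3 = 0.098829
P(M+2) = 3 × 0.46234^2 × 0.53766^1 = 0.344788
P(M+4) = 3 × 0.46234^1 × 0.53766^2 = 0.400957
P(M+6) = 0.53766^3 = 0.155426
The M+4 peak is largest (0.400957); scaling to 100 gives 24.65 : 85.99 : 100.00 : 38.76.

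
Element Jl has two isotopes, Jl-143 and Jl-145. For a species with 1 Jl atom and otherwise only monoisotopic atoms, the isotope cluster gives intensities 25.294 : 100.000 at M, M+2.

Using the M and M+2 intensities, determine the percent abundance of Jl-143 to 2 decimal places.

Let p = fractional abundance of Jl-143. I(M+2)/I(M) = [C(1,1)·p^0·(1−p)] / p^1 = 1·(1−p)/p = 100.000/25.294 = 3.9535
(1−p)/p = 3.9535/1 = 3.9535  ⇒  p = 1/(1 + 3.9535) = 0.2019
Jl-143: 20.19%, Jl-145: 79.81%.

20.19%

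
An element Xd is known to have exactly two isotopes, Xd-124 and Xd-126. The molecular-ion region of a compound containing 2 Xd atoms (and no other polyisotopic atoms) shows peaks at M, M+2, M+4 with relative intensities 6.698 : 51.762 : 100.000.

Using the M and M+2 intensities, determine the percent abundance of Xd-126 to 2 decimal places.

If p is the fraction of Xd that is Xd-124, then I(M+2)/I(M) = [C(2,1)·p^1·(1−p)] / p^2 = 2·(1−p)/p = 51.762/6.698 = 7.7280
(1−p)/p = 7.7280/2 = 3.8640  ⇒  p = 1/(1 + 3.8640) = 0.2056
Xd-124: 20.56%, Xd-126: 79.44%.

79.44%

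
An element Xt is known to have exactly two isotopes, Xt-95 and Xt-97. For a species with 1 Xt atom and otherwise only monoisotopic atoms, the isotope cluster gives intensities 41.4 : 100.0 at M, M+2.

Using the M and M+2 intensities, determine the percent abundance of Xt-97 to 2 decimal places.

70.72%

Write p for the Xt-95 fraction. I(M+2)/I(M) = [C(1,1)·p^0·(1−p)] / p^1 = 1·(1−p)/p = 100.0/41.4 = 2.4155
(1−p)/p = 2.4155/1 = 2.4155  ⇒  p = 1/(1 + 2.4155) = 0.2928
Xt-95: 29.28%, Xt-97: 70.72%.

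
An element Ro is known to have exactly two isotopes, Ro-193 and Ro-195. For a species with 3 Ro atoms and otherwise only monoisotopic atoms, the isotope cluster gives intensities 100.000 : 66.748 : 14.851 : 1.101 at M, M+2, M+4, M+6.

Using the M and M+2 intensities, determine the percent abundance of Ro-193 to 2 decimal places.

81.80%

Write p for the Ro-193 fraction. I(M+2)/I(M) = [C(3,1)·p^2·(1−p)] / p^3 = 3·(1−p)/p = 66.748/100.000 = 0.6675
(1−p)/p = 0.6675/3 = 0.2225  ⇒  p = 1/(1 + 0.2225) = 0.8180
Ro-193: 81.80%, Ro-195: 18.20%.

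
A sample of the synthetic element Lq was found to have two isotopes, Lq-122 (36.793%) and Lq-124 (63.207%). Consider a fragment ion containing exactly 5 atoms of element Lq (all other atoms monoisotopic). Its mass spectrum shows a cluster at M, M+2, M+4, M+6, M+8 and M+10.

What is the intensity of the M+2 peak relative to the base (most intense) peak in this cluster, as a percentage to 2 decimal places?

16.94%

Binomial terms of (0.36793 + 0.63207)^5: M 0.0067, M+2 0.0579, M+4 0.1990, M+6 0.3418, M+8 0.2936, M+10 0.1009 → M+6 is the base peak.
P(M+6) = C(5,3) × 0.36793^2 × 0.63207^3 = 10 × 0.13537248 × 0.25251986 = 0.341842 (base)
P(M+2) = C(5,1) × 0.36793^4 × 0.63207^1 = 5 × 0.01832571 × 0.63207 = 0.057916
Relative intensity = 0.057916 / 0.341842 × 100 = 16.94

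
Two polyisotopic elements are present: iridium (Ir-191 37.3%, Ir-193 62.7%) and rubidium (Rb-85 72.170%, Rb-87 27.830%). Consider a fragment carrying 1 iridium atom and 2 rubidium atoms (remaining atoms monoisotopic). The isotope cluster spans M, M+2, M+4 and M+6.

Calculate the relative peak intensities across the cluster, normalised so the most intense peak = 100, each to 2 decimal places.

Iridium pattern (n=1): 0.3730 : 0.6270
Rubidium pattern (n=2): 0.52085089 : 0.40169822 : 0.07745089
Convolve the two distributions (both contribute in 2-u steps):
  M: 0.3730×0.52085089 = 0.194277
  M+2: 0.3730×0.40169822 + 0.6270×0.52085089 = 0.476407
  M+4: 0.3730×0.07745089 + 0.6270×0.40169822 = 0.280754
  M+6: 0.6270×0.07745089 = 0.048562
Scale to base peak (0.476407) = 100: 40.78 : 100.00 : 58.93 : 10.19

40.78 : 100.00 : 58.93 : 10.19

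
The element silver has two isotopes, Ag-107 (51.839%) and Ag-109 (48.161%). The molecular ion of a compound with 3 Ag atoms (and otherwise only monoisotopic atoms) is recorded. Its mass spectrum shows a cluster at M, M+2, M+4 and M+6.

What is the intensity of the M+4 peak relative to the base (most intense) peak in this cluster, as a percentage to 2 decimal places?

(0.51839 + 0.48161)^3 gives M 0.1393, M+2 0.3883, M+4 0.3607, M+6 0.1117; the largest is M+2.
P(M+2) = C(3,1) × 0.51839^2 × 0.48161^1 = 3 × 0.26872819 × 0.48161 = 0.388267 (base)
P(M+4) = C(3,2) × 0.51839^1 × 0.48161^2 = 3 × 0.51839 × 0.23194819 = 0.360719
Relative intensity = 0.360719 / 0.388267 × 100 = 92.90

92.90%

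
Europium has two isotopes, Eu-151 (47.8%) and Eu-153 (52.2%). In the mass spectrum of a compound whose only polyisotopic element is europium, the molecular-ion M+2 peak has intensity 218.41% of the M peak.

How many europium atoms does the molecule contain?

The M+2/M ratio from n Eu atoms is n · q/p = n · 0.522/0.478.
n = 2.1841 × 0.478/0.522 = 2.00 ≈ 2

2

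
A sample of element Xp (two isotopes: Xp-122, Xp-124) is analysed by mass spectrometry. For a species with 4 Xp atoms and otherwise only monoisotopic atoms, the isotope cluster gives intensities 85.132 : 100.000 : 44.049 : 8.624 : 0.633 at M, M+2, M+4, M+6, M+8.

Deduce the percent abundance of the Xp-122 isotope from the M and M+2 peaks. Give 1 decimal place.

Let p = fractional abundance of Xp-122. I(M+2)/I(M) = [C(4,1)·p^3·(1−p)] / p^4 = 4·(1−p)/p = 100.000/85.132 = 1.1746
(1−p)/p = 1.1746/4 = 0.2937  ⇒  p = 1/(1 + 0.2937) = 0.7730
Xp-122: 77.3%, Xp-124: 22.7%.

77.3%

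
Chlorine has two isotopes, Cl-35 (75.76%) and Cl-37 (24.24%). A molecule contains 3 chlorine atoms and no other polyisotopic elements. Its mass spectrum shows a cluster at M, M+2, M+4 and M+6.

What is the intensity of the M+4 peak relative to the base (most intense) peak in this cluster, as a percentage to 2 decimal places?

30.71%

Binomial terms of (0.7576 + 0.2424)^3: M 0.4348, M+2 0.4174, M+4 0.1335, M+6 0.0142 → M is the base peak.
P(M) = C(3,0) × 0.7576^3 × 0.2424^0 = 1 × 0.4348304 × 1.0000 = 0.434830 (base)
P(M+4) = C(3,2) × 0.7576^1 × 0.2424^2 = 3 × 0.7576 × 0.05875776 = 0.133545
Relative intensity = 0.133545 / 0.434830 × 100 = 30.71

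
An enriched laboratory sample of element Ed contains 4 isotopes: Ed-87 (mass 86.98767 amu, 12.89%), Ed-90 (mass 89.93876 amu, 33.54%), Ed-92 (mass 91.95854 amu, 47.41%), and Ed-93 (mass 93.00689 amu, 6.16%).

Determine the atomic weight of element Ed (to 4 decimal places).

Weight each isotope mass by its fractional abundance: 0.1289 × 86.98767 + 0.3354 × 89.93876 + 0.4741 × 91.95854 + 0.0616 × 93.00689
= 11.212711 + 30.165460 + 43.597544 + 5.729224 = 90.704939 amu

90.7049 amu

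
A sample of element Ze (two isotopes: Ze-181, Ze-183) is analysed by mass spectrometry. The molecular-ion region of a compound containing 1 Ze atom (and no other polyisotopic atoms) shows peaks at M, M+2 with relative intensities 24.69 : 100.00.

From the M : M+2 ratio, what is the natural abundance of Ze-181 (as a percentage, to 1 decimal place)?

If p is the fraction of Ze that is Ze-181, then I(M+2)/I(M) = [C(1,1)·p^0·(1−p)] / p^1 = 1·(1−p)/p = 100.00/24.69 = 4.0502
(1−p)/p = 4.0502/1 = 4.0502  ⇒  p = 1/(1 + 4.0502) = 0.1980
Ze-181: 19.8%, Ze-183: 80.2%.

19.8%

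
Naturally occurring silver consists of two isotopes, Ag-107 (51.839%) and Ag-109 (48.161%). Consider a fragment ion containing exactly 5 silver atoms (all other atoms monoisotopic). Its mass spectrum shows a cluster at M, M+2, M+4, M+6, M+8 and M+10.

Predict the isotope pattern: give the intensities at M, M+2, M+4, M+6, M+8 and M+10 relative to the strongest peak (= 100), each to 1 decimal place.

Each Ag atom is independently Ag-107 (p = 0.51839) or Ag-109 (q = 0.48161); the cluster is the binomial expansion (p + q)^5.
P(M) = 0.51839^5 = 0.037435
P(M+2) = 5 × 0.51839^4 × 0.48161^1 = 0.173897
P(M+4) = 10 × 0.51839^3 × 0.48161^2 = 0.323118
P(M+6) = 10 × 0.51839^2 × 0.48161^3 = 0.300192
P(M+8) = 5 × 0.51839^1 × 0.48161^4 = 0.139447
P(M+10) = 0.48161^5 = 0.025911
The M+4 peak is largest (0.323118); scaling to 100 gives 11.6 : 53.8 : 100.0 : 92.9 : 43.2 : 8.0.

11.6 : 53.8 : 100.0 : 92.9 : 43.2 : 8.0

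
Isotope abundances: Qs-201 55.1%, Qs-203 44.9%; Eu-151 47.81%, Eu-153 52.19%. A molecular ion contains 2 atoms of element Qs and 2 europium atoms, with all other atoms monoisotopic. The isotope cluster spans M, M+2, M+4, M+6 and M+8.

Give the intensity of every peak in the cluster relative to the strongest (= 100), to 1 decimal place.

Element Qs pattern (n=2): 0.303601 : 0.494798 : 0.201601
Europium pattern (n=2): 0.22857961 : 0.49904078 : 0.27237961
Convolve the two distributions (both contribute in 2-u steps):
  M: 0.303601×0.22857961 = 0.069397
  M+2: 0.303601×0.49904078 + 0.494798×0.22857961 = 0.264610
  M+4: 0.303601×0.27237961 + 0.494798×0.49904078 + 0.201601×0.22857961 = 0.375701
  M+6: 0.494798×0.27237961 + 0.201601×0.49904078 = 0.235380
  M+8: 0.201601×0.27237961 = 0.054912
Scale to base peak (0.375701) = 100: 18.5 : 70.4 : 100.0 : 62.7 : 14.6

18.5 : 70.4 : 100.0 : 62.7 : 14.6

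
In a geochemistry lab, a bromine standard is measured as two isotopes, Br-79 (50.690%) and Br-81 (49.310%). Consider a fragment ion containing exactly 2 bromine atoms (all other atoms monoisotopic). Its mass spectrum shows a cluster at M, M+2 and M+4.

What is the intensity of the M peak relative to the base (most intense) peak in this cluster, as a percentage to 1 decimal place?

(0.50690 + 0.49310)^2 gives M 0.2569, M+2 0.4999, M+4 0.2431; the largest is M+2.
P(M+2) = C(2,1) × 0.50690^1 × 0.49310^1 = 2 × 0.5069 × 0.4931 = 0.499905 (base)
P(M) = C(2,0) × 0.50690^2 × 0.49310^0 = 1 × 0.25694761 × 1.0000 = 0.256948
Relative intensity = 0.256948 / 0.499905 × 100 = 51.4

51.4%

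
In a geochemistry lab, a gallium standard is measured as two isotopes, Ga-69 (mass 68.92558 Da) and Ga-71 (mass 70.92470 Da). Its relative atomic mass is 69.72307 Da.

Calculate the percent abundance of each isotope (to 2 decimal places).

Ga-69: 60.11%, Ga-71: 39.89%

Let x be the fractional abundance of Ga-69; then Ga-71 has abundance 1 − x.
68.92558·x + 70.92470·(1 − x) = 69.72307
(68.92558 − 70.92470)·x = 69.72307 − 70.92470
x = -1.20163 / -1.99912 = 0.60108 → 60.11% Ga-69, 39.89% Ga-71.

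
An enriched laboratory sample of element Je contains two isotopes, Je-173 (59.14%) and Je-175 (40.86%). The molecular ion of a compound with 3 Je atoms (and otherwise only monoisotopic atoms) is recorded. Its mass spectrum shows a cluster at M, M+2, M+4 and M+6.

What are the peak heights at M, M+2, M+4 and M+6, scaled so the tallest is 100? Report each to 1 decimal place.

48.2 : 100.0 : 69.1 : 15.9

The 3 Je atoms are independent, so intensities follow the terms of (0.5914 + 0.4086)^3.
P(M) = 0.5914^3 = 0.206844
P(M+2) = 3 × 0.5914^2 × 0.4086^1 = 0.428728
P(M+4) = 3 × 0.5914^1 × 0.4086^2 = 0.296210
P(M+6) = 0.4086^3 = 0.068217
The M+2 peak is largest (0.428728); scaling to 100 gives 48.2 : 100.0 : 69.1 : 15.9.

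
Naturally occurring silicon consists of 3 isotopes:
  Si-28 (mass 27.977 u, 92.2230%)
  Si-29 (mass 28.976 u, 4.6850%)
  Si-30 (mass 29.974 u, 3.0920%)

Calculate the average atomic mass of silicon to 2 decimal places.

28.09 u

The abundance-weighted mean is 0.922230 × 27.977 + 0.046850 × 28.976 + 0.030920 × 29.974
= 25.8012 + 1.3575 + 0.9268 = 28.0855 u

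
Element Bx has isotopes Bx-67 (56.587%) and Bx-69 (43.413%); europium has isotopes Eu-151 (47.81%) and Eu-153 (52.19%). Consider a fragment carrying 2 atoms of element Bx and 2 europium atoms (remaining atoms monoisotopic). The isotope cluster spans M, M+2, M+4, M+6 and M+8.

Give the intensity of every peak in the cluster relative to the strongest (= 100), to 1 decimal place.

19.5 : 72.5 : 100.0 : 60.7 : 13.7

Element Bx pattern (n=2): 0.32020886 : 0.49132229 : 0.18846886
Europium pattern (n=2): 0.22857961 : 0.49904078 : 0.27237961
Convolve the two distributions (both contribute in 2-u steps):
  M: 0.32020886×0.22857961 = 0.073193
  M+2: 0.32020886×0.49904078 + 0.49132229×0.22857961 = 0.272104
  M+4: 0.32020886×0.27237961 + 0.49132229×0.49904078 + 0.18846886×0.22857961 = 0.375488
  M+6: 0.49132229×0.27237961 + 0.18846886×0.49904078 = 0.227880
  M+8: 0.18846886×0.27237961 = 0.051335
Scale to base peak (0.375488) = 100: 19.5 : 72.5 : 100.0 : 60.7 : 13.7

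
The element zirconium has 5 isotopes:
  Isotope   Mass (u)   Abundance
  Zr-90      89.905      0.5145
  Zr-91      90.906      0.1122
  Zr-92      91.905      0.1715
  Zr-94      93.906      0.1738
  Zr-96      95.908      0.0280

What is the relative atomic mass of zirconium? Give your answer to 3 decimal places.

91.224 u

Ar = Σ fᵢ·mᵢ = 0.5145 × 89.905 + 0.1122 × 90.906 + 0.1715 × 91.905 + 0.1738 × 93.906 + 0.0280 × 95.908
= 46.2561 + 10.1997 + 15.7617 + 16.3209 + 2.6854 = 91.2238 u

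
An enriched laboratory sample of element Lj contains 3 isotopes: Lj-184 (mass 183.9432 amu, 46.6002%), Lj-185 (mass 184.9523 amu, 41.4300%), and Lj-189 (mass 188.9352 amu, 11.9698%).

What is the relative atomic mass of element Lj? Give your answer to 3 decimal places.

The abundance-weighted mean is 0.466002 × 183.9432 + 0.414300 × 184.9523 + 0.119698 × 188.9352
= 85.71790 + 76.62574 + 22.61517 = 184.95881 amu

184.959 amu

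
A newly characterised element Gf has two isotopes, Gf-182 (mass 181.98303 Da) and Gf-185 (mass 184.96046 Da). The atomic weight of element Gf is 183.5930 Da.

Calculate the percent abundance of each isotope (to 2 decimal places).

Let x be the fractional abundance of Gf-182; then Gf-185 has abundance 1 − x.
181.98303·x + 184.96046·(1 − x) = 183.5930
(181.98303 − 184.96046)·x = 183.5930 − 184.96046
x = -1.36746 / -2.97743 = 0.45928 → 45.93% Gf-182, 54.07% Gf-185.

Gf-182: 45.93%, Gf-185: 54.07%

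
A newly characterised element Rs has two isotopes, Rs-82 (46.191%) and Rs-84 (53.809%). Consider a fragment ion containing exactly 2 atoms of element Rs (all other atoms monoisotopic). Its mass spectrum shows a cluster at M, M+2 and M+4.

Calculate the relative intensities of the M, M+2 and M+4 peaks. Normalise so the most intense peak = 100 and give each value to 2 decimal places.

42.92 : 100.00 : 58.25

The 2 Rs atoms are independent, so intensities follow the terms of (0.46191 + 0.53809)^2.
P(M) = 0.46191^2 = 0.213361
P(M+2) = 2 × 0.46191^1 × 0.53809^1 = 0.497098
P(M+4) = 0.53809^2 = 0.289541
The M+2 peak is largest (0.497098); scaling to 100 gives 42.92 : 100.00 : 58.25.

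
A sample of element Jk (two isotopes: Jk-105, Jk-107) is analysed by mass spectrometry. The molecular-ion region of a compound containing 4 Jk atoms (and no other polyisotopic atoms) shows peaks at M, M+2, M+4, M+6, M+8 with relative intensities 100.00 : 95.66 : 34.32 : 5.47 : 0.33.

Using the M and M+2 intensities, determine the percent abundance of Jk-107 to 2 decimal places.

19.30%

If p is the fraction of Jk that is Jk-105, then I(M+2)/I(M) = [C(4,1)·p^3·(1−p)] / p^4 = 4·(1−p)/p = 95.66/100.00 = 0.9566
(1−p)/p = 0.9566/4 = 0.2392  ⇒  p = 1/(1 + 0.2392) = 0.8070
Jk-105: 80.70%, Jk-107: 19.30%.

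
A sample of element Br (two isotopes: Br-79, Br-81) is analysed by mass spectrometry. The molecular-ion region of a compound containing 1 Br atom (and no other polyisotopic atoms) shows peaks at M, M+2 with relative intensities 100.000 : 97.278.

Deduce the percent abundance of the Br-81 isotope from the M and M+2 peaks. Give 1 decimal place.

Write p for the Br-79 fraction. I(M+2)/I(M) = [C(1,1)·p^0·(1−p)] / p^1 = 1·(1−p)/p = 97.278/100.000 = 0.9728
(1−p)/p = 0.9728/1 = 0.9728  ⇒  p = 1/(1 + 0.9728) = 0.5069
Br-79: 50.7%, Br-81: 49.3%.

49.3%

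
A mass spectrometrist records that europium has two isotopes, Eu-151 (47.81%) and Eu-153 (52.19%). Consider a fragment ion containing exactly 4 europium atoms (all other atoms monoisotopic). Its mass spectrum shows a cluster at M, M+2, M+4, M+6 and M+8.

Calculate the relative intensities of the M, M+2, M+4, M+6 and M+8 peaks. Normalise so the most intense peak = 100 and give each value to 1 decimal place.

The 4 Eu atoms are independent, so intensities follow the terms of (0.4781 + 0.5219)^4.
P(M) = 0.4781^4 = 0.052249
P(M+2) = 4 × 0.4781^3 × 0.5219^1 = 0.228141
P(M+4) = 6 × 0.4781^2 × 0.5219^2 = 0.373563
P(M+6) = 4 × 0.4781^1 × 0.5219^3 = 0.271857
P(M+8) = 0.5219^4 = 0.074191
The M+4 peak is largest (0.373563); scaling to 100 gives 14.0 : 61.1 : 100.0 : 72.8 : 19.9.

14.0 : 61.1 : 100.0 : 72.8 : 19.9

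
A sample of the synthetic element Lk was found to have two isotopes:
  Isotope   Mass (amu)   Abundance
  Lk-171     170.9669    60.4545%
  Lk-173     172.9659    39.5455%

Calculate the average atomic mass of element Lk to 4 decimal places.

The abundance-weighted mean is 0.604545 × 170.9669 + 0.395455 × 172.9659
= 103.35718 + 68.40023 = 171.75741 amu

171.7574 amu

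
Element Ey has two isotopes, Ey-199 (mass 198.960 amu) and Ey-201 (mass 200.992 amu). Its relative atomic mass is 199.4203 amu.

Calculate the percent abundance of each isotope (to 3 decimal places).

Ey-199: 77.347%, Ey-201: 22.653%

Let x be the fractional abundance of Ey-199; then Ey-201 has abundance 1 − x.
198.960·x + 200.992·(1 − x) = 199.4203
(198.960 − 200.992)·x = 199.4203 − 200.992
x = -1.5717 / -2.032 = 0.77347 → 77.347% Ey-199, 22.653% Ey-201.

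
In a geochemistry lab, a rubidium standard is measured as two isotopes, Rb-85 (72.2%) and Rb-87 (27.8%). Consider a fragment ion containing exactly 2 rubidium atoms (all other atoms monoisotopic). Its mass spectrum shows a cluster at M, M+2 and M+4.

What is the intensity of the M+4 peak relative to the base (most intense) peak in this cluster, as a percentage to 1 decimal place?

Binomial terms of (0.722 + 0.278)^2: M 0.5213, M+2 0.4014, M+4 0.0773 → M is the base peak.
P(M) = C(2,0) × 0.722^2 × 0.278^0 = 1 × 0.521284 × 1.0000 = 0.521284 (base)
P(M+4) = C(2,2) × 0.722^0 × 0.278^2 = 1 × 1.0000 × 0.077284 = 0.077284
Relative intensity = 0.077284 / 0.521284 × 100 = 14.8

14.8%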